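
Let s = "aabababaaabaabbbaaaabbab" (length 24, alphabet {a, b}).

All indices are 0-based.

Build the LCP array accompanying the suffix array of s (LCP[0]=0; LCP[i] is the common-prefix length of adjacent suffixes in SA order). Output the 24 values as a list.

[0, 3, 4, 2, 4, 3, 4, 1, 2, 4, 3, 5, 2, 3, 0, 1, 4, 3, 2, 3, 4, 1, 3, 2]

sorted suffixes:
  #0 SA[0]=16  'aaaabbab'
  #1 SA[1]=7  'aaabaabbbaaaabbab'
  #2 SA[2]=17  'aaabbab'
  #3 SA[3]=8  'aabaabbbaaaabbab'
  #4 SA[4]=0  'aabababaaabaabbbaaaabbab'
  #5 SA[5]=18  'aabbab'
  #6 SA[6]=11  'aabbbaaaabbab'
  #7 SA[7]=22  'ab'
  #8 SA[8]=5  'abaaabaabbbaaaabbab'
  #9 SA[9]=9  'abaabbbaaaabbab'
  #10 SA[10]=3  'ababaaabaabbbaaaabbab'
  #11 SA[11]=1  'abababaaabaabbbaaaabbab'
  #12 SA[12]=19  'abbab'
  #13 SA[13]=12  'abbbaaaabbab'
  #14 SA[14]=23  'b'
  #15 SA[15]=15  'baaaabbab'
  #16 SA[16]=6  'baaabaabbbaaaabbab'
  #17 SA[17]=10  'baabbbaaaabbab'
  #18 SA[18]=21  'bab'
  #19 SA[19]=4  'babaaabaabbbaaaabbab'
  #20 SA[20]=2  'bababaaabaabbbaaaabbab'
  #21 SA[21]=14  'bbaaaabbab'
  #22 SA[22]=20  'bbab'
  #23 SA[23]=13  'bbbaaaabbab'

SA = [16, 7, 17, 8, 0, 18, 11, 22, 5, 9, 3, 1, 19, 12, 23, 15, 6, 10, 21, 4, 2, 14, 20, 13]
i: (SA[i-1],SA[i]) lcp shared
  1: (16,7) 3 'aaa'
  2: (7,17) 4 'aaab'
  3: (17,8) 2 'aa'
  4: (8,0) 4 'aaba'
  5: (0,18) 3 'aab'
  6: (18,11) 4 'aabb'
  7: (11,22) 1 'a'
  8: (22,5) 2 'ab'
  9: (5,9) 4 'abaa'
  10: (9,3) 3 'aba'
  11: (3,1) 5 'ababa'
  12: (1,19) 2 'ab'
  13: (19,12) 3 'abb'
  14: (12,23) 0 ''
  15: (23,15) 1 'b'
  16: (15,6) 4 'baaa'
  17: (6,10) 3 'baa'
  18: (10,21) 2 'ba'
  19: (21,4) 3 'bab'
  20: (4,2) 4 'baba'
  21: (2,14) 1 'b'
  22: (14,20) 3 'bba'
  23: (20,13) 2 'bb'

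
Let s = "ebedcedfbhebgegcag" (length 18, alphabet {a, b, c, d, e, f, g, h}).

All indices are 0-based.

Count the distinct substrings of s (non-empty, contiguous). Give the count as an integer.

159

rank | idx | suffix
   0 |  16 | ag
   1 |   1 | bedcedfbhebgegcag
   2 |  11 | bgegcag
   3 |   8 | bhebgegcag
   4 |  15 | cag
   5 |   4 | cedfbhebgegcag
   6 |   3 | dcedfbhebgegcag
   7 |   6 | dfbhebgegcag
   8 |   0 | ebedcedfbhebgegcag
   9 |  10 | ebgegcag
  10 |   2 | edcedfbhebgegcag
  11 |   5 | edfbhebgegcag
  12 |  13 | egcag
  13 |   7 | fbhebgegcag
  14 |  17 | g
  15 |  14 | gcag
  16 |  12 | gegcag
  17 |   9 | hebgegcag

SA = [16, 1, 11, 8, 15, 4, 3, 6, 0, 10, 2, 5, 13, 7, 17, 14, 12, 9]
rank  pair      lcp
   1  s[16:],s[1:]  0  ''
   2  s[1:],s[11:]  1  'b'
   3  s[11:],s[8:]  1  'b'
   4  s[8:],s[15:]  0  ''
   5  s[15:],s[4:]  1  'c'
   6  s[4:],s[3:]  0  ''
   7  s[3:],s[6:]  1  'd'
   8  s[6:],s[0:]  0  ''
   9  s[0:],s[10:]  2  'eb'
  10  s[10:],s[2:]  1  'e'
  11  s[2:],s[5:]  2  'ed'
  12  s[5:],s[13:]  1  'e'
  13  s[13:],s[7:]  0  ''
  14  s[7:],s[17:]  0  ''
  15  s[17:],s[14:]  1  'g'
  16  s[14:],s[12:]  1  'g'
  17  s[12:],s[9:]  0  ''

n(n+1)/2 = 18·19/2 = 171
Σ LCP = 0 + 0 + 1 + 1 + 0 + 1 + 0 + 1 + 0 + 2 + 1 + 2 + 1 + 0 + 0 + 1 + 1 + 0 = 12
distinct = 171 − 12 = 159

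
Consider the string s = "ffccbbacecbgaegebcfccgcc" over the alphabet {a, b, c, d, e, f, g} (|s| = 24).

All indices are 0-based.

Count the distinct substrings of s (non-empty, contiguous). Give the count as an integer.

277

sorted suffixes:
  #0 SA[0]=6  'acecbgaegebcfccgcc'
  #1 SA[1]=12  'aegebcfccgcc'
  #2 SA[2]=5  'bacecbgaegebcfccgcc'
  #3 SA[3]=4  'bbacecbgaegebcfccgcc'
  #4 SA[4]=16  'bcfccgcc'
  #5 SA[5]=10  'bgaegebcfccgcc'
  #6 SA[6]=23  'c'
  #7 SA[7]=3  'cbbacecbgaegebcfccgcc'
  #8 SA[8]=9  'cbgaegebcfccgcc'
  #9 SA[9]=22  'cc'
  #10 SA[10]=2  'ccbbacecbgaegebcfccgcc'
  #11 SA[11]=19  'ccgcc'
  #12 SA[12]=7  'cecbgaegebcfccgcc'
  #13 SA[13]=17  'cfccgcc'
  #14 SA[14]=20  'cgcc'
  #15 SA[15]=15  'ebcfccgcc'
  #16 SA[16]=8  'ecbgaegebcfccgcc'
  #17 SA[17]=13  'egebcfccgcc'
  #18 SA[18]=1  'fccbbacecbgaegebcfccgcc'
  #19 SA[19]=18  'fccgcc'
  #20 SA[20]=0  'ffccbbacecbgaegebcfccgcc'
  #21 SA[21]=11  'gaegebcfccgcc'
  #22 SA[22]=21  'gcc'
  #23 SA[23]=14  'gebcfccgcc'

SA = [6, 12, 5, 4, 16, 10, 23, 3, 9, 22, 2, 19, 7, 17, 20, 15, 8, 13, 1, 18, 0, 11, 21, 14]
i: (SA[i-1],SA[i]) lcp shared
  1: (6,12) 1 'a'
  2: (12,5) 0 ''
  3: (5,4) 1 'b'
  4: (4,16) 1 'b'
  5: (16,10) 1 'b'
  6: (10,23) 0 ''
  7: (23,3) 1 'c'
  8: (3,9) 2 'cb'
  9: (9,22) 1 'c'
  10: (22,2) 2 'cc'
  11: (2,19) 2 'cc'
  12: (19,7) 1 'c'
  13: (7,17) 1 'c'
  14: (17,20) 1 'c'
  15: (20,15) 0 ''
  16: (15,8) 1 'e'
  17: (8,13) 1 'e'
  18: (13,1) 0 ''
  19: (1,18) 3 'fcc'
  20: (18,0) 1 'f'
  21: (0,11) 0 ''
  22: (11,21) 1 'g'
  23: (21,14) 1 'g'

n(n+1)/2 = 24·25/2 = 300
Σ LCP = 0 + 1 + 0 + 1 + 1 + 1 + 0 + 1 + 2 + 1 + 2 + 2 + 1 + 1 + 1 + 0 + 1 + 1 + 0 + 3 + 1 + 0 + 1 + 1 = 23
distinct = 300 − 23 = 277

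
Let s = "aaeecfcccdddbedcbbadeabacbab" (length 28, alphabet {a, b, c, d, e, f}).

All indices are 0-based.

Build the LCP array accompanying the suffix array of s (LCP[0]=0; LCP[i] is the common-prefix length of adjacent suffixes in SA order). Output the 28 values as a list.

sorted suffixes:
  #0 SA[0]=0  'aaeecfcccdddbedcbbadeabacbab'
  #1 SA[1]=26  'ab'
  #2 SA[2]=21  'abacbab'
  #3 SA[3]=23  'acbab'
  #4 SA[4]=18  'adeabacbab'
  #5 SA[5]=1  'aeecfcccdddbedcbbadeabacbab'
  #6 SA[6]=27  'b'
  #7 SA[7]=25  'bab'
  #8 SA[8]=22  'bacbab'
  #9 SA[9]=17  'badeabacbab'
  #10 SA[10]=16  'bbadeabacbab'
  #11 SA[11]=12  'bedcbbadeabacbab'
  #12 SA[12]=24  'cbab'
  #13 SA[13]=15  'cbbadeabacbab'
  #14 SA[14]=6  'cccdddbedcbbadeabacbab'
  #15 SA[15]=7  'ccdddbedcbbadeabacbab'
  #16 SA[16]=8  'cdddbedcbbadeabacbab'
  #17 SA[17]=4  'cfcccdddbedcbbadeabacbab'
  #18 SA[18]=11  'dbedcbbadeabacbab'
  #19 SA[19]=14  'dcbbadeabacbab'
  #20 SA[20]=10  'ddbedcbbadeabacbab'
  #21 SA[21]=9  'dddbedcbbadeabacbab'
  #22 SA[22]=19  'deabacbab'
  #23 SA[23]=20  'eabacbab'
  #24 SA[24]=3  'ecfcccdddbedcbbadeabacbab'
  #25 SA[25]=13  'edcbbadeabacbab'
  #26 SA[26]=2  'eecfcccdddbedcbbadeabacbab'
  #27 SA[27]=5  'fcccdddbedcbbadeabacbab'

SA = [0, 26, 21, 23, 18, 1, 27, 25, 22, 17, 16, 12, 24, 15, 6, 7, 8, 4, 11, 14, 10, 9, 19, 20, 3, 13, 2, 5]
rank  pair      lcp
   1  s[0:],s[26:]  1  'a'
   2  s[26:],s[21:]  2  'ab'
   3  s[21:],s[23:]  1  'a'
   4  s[23:],s[18:]  1  'a'
   5  s[18:],s[1:]  1  'a'
   6  s[1:],s[27:]  0  ''
   7  s[27:],s[25:]  1  'b'
   8  s[25:],s[22:]  2  'ba'
   9  s[22:],s[17:]  2  'ba'
  10  s[17:],s[16:]  1  'b'
  11  s[16:],s[12:]  1  'b'
  12  s[12:],s[24:]  0  ''
  13  s[24:],s[15:]  2  'cb'
  14  s[15:],s[6:]  1  'c'
  15  s[6:],s[7:]  2  'cc'
  16  s[7:],s[8:]  1  'c'
  17  s[8:],s[4:]  1  'c'
  18  s[4:],s[11:]  0  ''
  19  s[11:],s[14:]  1  'd'
  20  s[14:],s[10:]  1  'd'
  21  s[10:],s[9:]  2  'dd'
  22  s[9:],s[19:]  1  'd'
  23  s[19:],s[20:]  0  ''
  24  s[20:],s[3:]  1  'e'
  25  s[3:],s[13:]  1  'e'
  26  s[13:],s[2:]  1  'e'
  27  s[2:],s[5:]  0  ''

[0, 1, 2, 1, 1, 1, 0, 1, 2, 2, 1, 1, 0, 2, 1, 2, 1, 1, 0, 1, 1, 2, 1, 0, 1, 1, 1, 0]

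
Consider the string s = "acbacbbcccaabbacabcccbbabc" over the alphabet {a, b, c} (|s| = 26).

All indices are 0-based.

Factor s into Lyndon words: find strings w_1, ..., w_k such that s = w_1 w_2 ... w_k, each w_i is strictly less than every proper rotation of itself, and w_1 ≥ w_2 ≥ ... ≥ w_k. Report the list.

["acbacbbccc", "aabbacabcccbbabc"]

emit factor 1: 'acbacbbccc' (i=0, period=10)
emit factor 2: 'aabbacabcccbbabc' (i=10, period=16)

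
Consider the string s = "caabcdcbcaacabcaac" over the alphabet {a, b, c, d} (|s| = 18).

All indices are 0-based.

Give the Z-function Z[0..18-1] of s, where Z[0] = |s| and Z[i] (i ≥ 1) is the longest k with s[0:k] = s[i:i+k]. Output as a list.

[18, 0, 0, 0, 1, 0, 1, 0, 3, 0, 0, 2, 0, 0, 3, 0, 0, 1]

Z[0]=18
i=1: i≥r, start 0; Z[1]=0
i=2: i≥r, start 0; Z[2]=0
i=3: i≥r, start 0; Z[3]=0
i=4: i≥r, start 0; Z[4]=1 scan→box=[4,5)
i=5: i≥r, start 0; Z[5]=0
i=6: i≥r, start 0; Z[6]=1 scan→box=[6,7)
i=7: i≥r, start 0; Z[7]=0
i=8: i≥r, start 0; Z[8]=3 scan→box=[8,11)
i=9: min(r-i=2, Z[1]=0)=0; Z[9]=0
i=10: min(r-i=1, Z[2]=0)=0; Z[10]=0
i=11: i≥r, start 0; Z[11]=2 scan→box=[11,13)
i=12: min(r-i=1, Z[1]=0)=0; Z[12]=0
i=13: i≥r, start 0; Z[13]=0
i=14: i≥r, start 0; Z[14]=3 scan→box=[14,17)
i=15: min(r-i=2, Z[1]=0)=0; Z[15]=0
i=16: min(r-i=1, Z[2]=0)=0; Z[16]=0
i=17: i≥r, start 0; Z[17]=1 scan→box=[17,18)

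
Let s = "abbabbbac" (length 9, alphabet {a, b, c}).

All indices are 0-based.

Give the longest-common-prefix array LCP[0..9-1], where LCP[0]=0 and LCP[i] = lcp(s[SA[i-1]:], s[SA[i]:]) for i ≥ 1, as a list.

sorted suffixes:
  #0 SA[0]=0  'abbabbbac'
  #1 SA[1]=3  'abbbac'
  #2 SA[2]=7  'ac'
  #3 SA[3]=2  'babbbac'
  #4 SA[4]=6  'bac'
  #5 SA[5]=1  'bbabbbac'
  #6 SA[6]=5  'bbac'
  #7 SA[7]=4  'bbbac'
  #8 SA[8]=8  'c'

SA = [0, 3, 7, 2, 6, 1, 5, 4, 8]
i: (SA[i-1],SA[i]) lcp shared
  1: (0,3) 3 'abb'
  2: (3,7) 1 'a'
  3: (7,2) 0 ''
  4: (2,6) 2 'ba'
  5: (6,1) 1 'b'
  6: (1,5) 3 'bba'
  7: (5,4) 2 'bb'
  8: (4,8) 0 ''

[0, 3, 1, 0, 2, 1, 3, 2, 0]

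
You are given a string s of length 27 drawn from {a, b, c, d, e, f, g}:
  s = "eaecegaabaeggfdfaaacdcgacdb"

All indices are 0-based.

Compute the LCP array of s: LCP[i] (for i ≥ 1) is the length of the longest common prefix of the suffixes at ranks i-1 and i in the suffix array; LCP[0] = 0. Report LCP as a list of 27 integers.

sorted suffixes:
  #0 SA[0]=16  'aaacdcgacdb'
  #1 SA[1]=6  'aabaeggfdfaaacdcgacdb'
  #2 SA[2]=17  'aacdcgacdb'
  #3 SA[3]=7  'abaeggfdfaaacdcgacdb'
  #4 SA[4]=23  'acdb'
  #5 SA[5]=18  'acdcgacdb'
  #6 SA[6]=1  'aecegaabaeggfdfaaacdcgacdb'
  #7 SA[7]=9  'aeggfdfaaacdcgacdb'
  #8 SA[8]=26  'b'
  #9 SA[9]=8  'baeggfdfaaacdcgacdb'
  #10 SA[10]=24  'cdb'
  #11 SA[11]=19  'cdcgacdb'
  #12 SA[12]=3  'cegaabaeggfdfaaacdcgacdb'
  #13 SA[13]=21  'cgacdb'
  #14 SA[14]=25  'db'
  #15 SA[15]=20  'dcgacdb'
  #16 SA[16]=14  'dfaaacdcgacdb'
  #17 SA[17]=0  'eaecegaabaeggfdfaaacdcgacdb'
  #18 SA[18]=2  'ecegaabaeggfdfaaacdcgacdb'
  #19 SA[19]=4  'egaabaeggfdfaaacdcgacdb'
  #20 SA[20]=10  'eggfdfaaacdcgacdb'
  #21 SA[21]=15  'faaacdcgacdb'
  #22 SA[22]=13  'fdfaaacdcgacdb'
  #23 SA[23]=5  'gaabaeggfdfaaacdcgacdb'
  #24 SA[24]=22  'gacdb'
  #25 SA[25]=12  'gfdfaaacdcgacdb'
  #26 SA[26]=11  'ggfdfaaacdcgacdb'

SA = [16, 6, 17, 7, 23, 18, 1, 9, 26, 8, 24, 19, 3, 21, 25, 20, 14, 0, 2, 4, 10, 15, 13, 5, 22, 12, 11]
i: (SA[i-1],SA[i]) lcp shared
  1: (16,6) 2 'aa'
  2: (6,17) 2 'aa'
  3: (17,7) 1 'a'
  4: (7,23) 1 'a'
  5: (23,18) 3 'acd'
  6: (18,1) 1 'a'
  7: (1,9) 2 'ae'
  8: (9,26) 0 ''
  9: (26,8) 1 'b'
  10: (8,24) 0 ''
  11: (24,19) 2 'cd'
  12: (19,3) 1 'c'
  13: (3,21) 1 'c'
  14: (21,25) 0 ''
  15: (25,20) 1 'd'
  16: (20,14) 1 'd'
  17: (14,0) 0 ''
  18: (0,2) 1 'e'
  19: (2,4) 1 'e'
  20: (4,10) 2 'eg'
  21: (10,15) 0 ''
  22: (15,13) 1 'f'
  23: (13,5) 0 ''
  24: (5,22) 2 'ga'
  25: (22,12) 1 'g'
  26: (12,11) 1 'g'

[0, 2, 2, 1, 1, 3, 1, 2, 0, 1, 0, 2, 1, 1, 0, 1, 1, 0, 1, 1, 2, 0, 1, 0, 2, 1, 1]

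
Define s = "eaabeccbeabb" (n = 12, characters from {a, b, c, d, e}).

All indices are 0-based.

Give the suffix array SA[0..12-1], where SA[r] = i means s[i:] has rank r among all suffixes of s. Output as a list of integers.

[1, 9, 2, 11, 10, 7, 3, 6, 5, 0, 8, 4]

rank | idx | suffix
   0 |   1 | aabeccbeabb
   1 |   9 | abb
   2 |   2 | abeccbeabb
   3 |  11 | b
   4 |  10 | bb
   5 |   7 | beabb
   6 |   3 | beccbeabb
   7 |   6 | cbeabb
   8 |   5 | ccbeabb
   9 |   0 | eaabeccbeabb
  10 |   8 | eabb
  11 |   4 | eccbeabb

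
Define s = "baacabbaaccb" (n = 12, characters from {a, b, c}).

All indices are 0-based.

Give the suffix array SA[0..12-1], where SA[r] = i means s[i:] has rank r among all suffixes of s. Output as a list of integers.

[1, 7, 4, 2, 8, 11, 0, 6, 5, 3, 10, 9]

rank | idx | suffix
   0 |   1 | aacabbaaccb
   1 |   7 | aaccb
   2 |   4 | abbaaccb
   3 |   2 | acabbaaccb
   4 |   8 | accb
   5 |  11 | b
   6 |   0 | baacabbaaccb
   7 |   6 | baaccb
   8 |   5 | bbaaccb
   9 |   3 | cabbaaccb
  10 |  10 | cb
  11 |   9 | ccb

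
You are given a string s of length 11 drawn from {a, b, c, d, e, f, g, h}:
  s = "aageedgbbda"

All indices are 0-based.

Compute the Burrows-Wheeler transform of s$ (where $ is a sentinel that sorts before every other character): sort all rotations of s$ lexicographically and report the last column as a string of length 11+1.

rank  rotation      last
    0  $aageedgbbda  a
    1  a$aageedgbbd  d
    2  aageedgbbda$  $
    3  ageedgbbda$a  a
    4  bbda$aageedg  g
    5  bda$aageedgb  b
    6  da$aageedgbb  b
    7  dgbbda$aagee  e
    8  edgbbda$aage  e
    9  eedgbbda$aag  g
   10  gbbda$aageed  d
   11  geedgbbda$aa  a

ad$agbbeegda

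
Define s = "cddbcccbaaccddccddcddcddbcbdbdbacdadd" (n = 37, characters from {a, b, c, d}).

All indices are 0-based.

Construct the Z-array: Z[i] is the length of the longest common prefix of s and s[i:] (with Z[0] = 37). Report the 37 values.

Z[0]=37
i=1: i≥r, start 0; Z[1]=0
i=2: i≥r, start 0; Z[2]=0
i=3: i≥r, start 0; Z[3]=0
i=4: i≥r, start 0; Z[4]=1 grow→box=[4,5)
i=5: i≥r, start 0; Z[5]=1 grow→box=[5,6)
i=6: i≥r, start 0; Z[6]=1 grow→box=[6,7)
i=7: i≥r, start 0; Z[7]=0
i=8: i≥r, start 0; Z[8]=0
i=9: i≥r, start 0; Z[9]=0
i=10: i≥r, start 0; Z[10]=1 grow→box=[10,11)
i=11: i≥r, start 0; Z[11]=3 grow→box=[11,14)
i=12: min(r-i=2, Z[1]=0)=0; Z[12]=0
i=13: min(r-i=1, Z[2]=0)=0; Z[13]=0
i=14: i≥r, start 0; Z[14]=1 grow→box=[14,15)
i=15: i≥r, start 0; Z[15]=3 grow→box=[15,18)
i=16: min(r-i=2, Z[1]=0)=0; Z[16]=0
i=17: min(r-i=1, Z[2]=0)=0; Z[17]=0
i=18: i≥r, start 0; Z[18]=3 grow→box=[18,21)
i=19: min(r-i=2, Z[1]=0)=0; Z[19]=0
i=20: min(r-i=1, Z[2]=0)=0; Z[20]=0
i=21: i≥r, start 0; Z[21]=5 grow→box=[21,26)
i=22: min(r-i=4, Z[1]=0)=0; Z[22]=0
i=23: min(r-i=3, Z[2]=0)=0; Z[23]=0
i=24: min(r-i=2, Z[3]=0)=0; Z[24]=0
i=25: min(r-i=1, Z[4]=1)=1; Z[25]=1
i=26: i≥r, start 0; Z[26]=0
i=27: i≥r, start 0; Z[27]=0
i=28: i≥r, start 0; Z[28]=0
i=29: i≥r, start 0; Z[29]=0
i=30: i≥r, start 0; Z[30]=0
i=31: i≥r, start 0; Z[31]=0
i=32: i≥r, start 0; Z[32]=2 grow→box=[32,34)
i=33: min(r-i=1, Z[1]=0)=0; Z[33]=0
i=34: i≥r, start 0; Z[34]=0
i=35: i≥r, start 0; Z[35]=0
i=36: i≥r, start 0; Z[36]=0

[37, 0, 0, 0, 1, 1, 1, 0, 0, 0, 1, 3, 0, 0, 1, 3, 0, 0, 3, 0, 0, 5, 0, 0, 0, 1, 0, 0, 0, 0, 0, 0, 2, 0, 0, 0, 0]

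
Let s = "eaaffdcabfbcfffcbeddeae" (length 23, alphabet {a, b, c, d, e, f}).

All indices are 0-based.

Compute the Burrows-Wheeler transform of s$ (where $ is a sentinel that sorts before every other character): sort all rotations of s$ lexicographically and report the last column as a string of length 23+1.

eeceafcadfbfeda$dbbfffac

rank  rotation                  last
    0  $eaaffdcabfbcfffcbeddeae  e
    1  aaffdcabfbcfffcbeddeae$e  e
    2  abfbcfffcbeddeae$eaaffdc  c
    3  ae$eaaffdcabfbcfffcbedde  e
    4  affdcabfbcfffcbeddeae$ea  a
    5  bcfffcbeddeae$eaaffdcabf  f
    6  beddeae$eaaffdcabfbcfffc  c
    7  bfbcfffcbeddeae$eaaffdca  a
    8  cabfbcfffcbeddeae$eaaffd  d
    9  cbeddeae$eaaffdcabfbcfff  f
   10  cfffcbeddeae$eaaffdcabfb  b
   11  dcabfbcfffcbeddeae$eaaff  f
   12  ddeae$eaaffdcabfbcfffcbe  e
   13  deae$eaaffdcabfbcfffcbed  d
   14  e$eaaffdcabfbcfffcbeddea  a
   15  eaaffdcabfbcfffcbeddeae$  $
   16  eae$eaaffdcabfbcfffcbedd  d
   17  eddeae$eaaffdcabfbcfffcb  b
   18  fbcfffcbeddeae$eaaffdcab  b
   19  fcbeddeae$eaaffdcabfbcff  f
   20  fdcabfbcfffcbeddeae$eaaf  f
   21  ffcbeddeae$eaaffdcabfbcf  f
   22  ffdcabfbcfffcbeddeae$eaa  a
   23  fffcbeddeae$eaaffdcabfbc  c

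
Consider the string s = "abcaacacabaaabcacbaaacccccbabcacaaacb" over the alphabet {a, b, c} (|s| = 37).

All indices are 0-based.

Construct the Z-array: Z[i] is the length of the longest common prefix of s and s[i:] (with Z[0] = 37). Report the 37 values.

Z[0]=37
i=1: outside box; Z[1]=0
i=2: outside box; Z[2]=0
i=3: outside box; Z[3]=1 extend→box=[3,4)
i=4: outside box; Z[4]=1 extend→box=[4,5)
i=5: outside box; Z[5]=0
i=6: outside box; Z[6]=1 extend→box=[6,7)
i=7: outside box; Z[7]=0
i=8: outside box; Z[8]=2 extend→box=[8,10)
i=9: min(r-i=1, Z[1]=0)=0; Z[9]=0
i=10: outside box; Z[10]=1 extend→box=[10,11)
i=11: outside box; Z[11]=1 extend→box=[11,12)
i=12: outside box; Z[12]=4 extend→box=[12,16)
i=13: min(r-i=3, Z[1]=0)=0; Z[13]=0
i=14: min(r-i=2, Z[2]=0)=0; Z[14]=0
i=15: min(r-i=1, Z[3]=1)=1; Z[15]=1
i=16: outside box; Z[16]=0
i=17: outside box; Z[17]=0
i=18: outside box; Z[18]=1 extend→box=[18,19)
i=19: outside box; Z[19]=1 extend→box=[19,20)
i=20: outside box; Z[20]=1 extend→box=[20,21)
i=21: outside box; Z[21]=0
i=22: outside box; Z[22]=0
i=23: outside box; Z[23]=0
i=24: outside box; Z[24]=0
i=25: outside box; Z[25]=0
i=26: outside box; Z[26]=0
i=27: outside box; Z[27]=4 extend→box=[27,31)
i=28: min(r-i=3, Z[1]=0)=0; Z[28]=0
i=29: min(r-i=2, Z[2]=0)=0; Z[29]=0
i=30: min(r-i=1, Z[3]=1)=1; Z[30]=1
i=31: outside box; Z[31]=0
i=32: outside box; Z[32]=1 extend→box=[32,33)
i=33: outside box; Z[33]=1 extend→box=[33,34)
i=34: outside box; Z[34]=1 extend→box=[34,35)
i=35: outside box; Z[35]=0
i=36: outside box; Z[36]=0

[37, 0, 0, 1, 1, 0, 1, 0, 2, 0, 1, 1, 4, 0, 0, 1, 0, 0, 1, 1, 1, 0, 0, 0, 0, 0, 0, 4, 0, 0, 1, 0, 1, 1, 1, 0, 0]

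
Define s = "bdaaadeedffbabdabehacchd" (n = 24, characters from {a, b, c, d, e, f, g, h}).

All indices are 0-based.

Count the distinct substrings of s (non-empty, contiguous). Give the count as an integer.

278

rank→(start, suffix):
  0 → (2, 'aaadeedffbabdabehacchd')
  1 → (3, 'aadeedffbabdabehacchd')
  2 → (12, 'abdabehacchd')
  3 → (15, 'abehacchd')
  4 → (19, 'acchd')
  5 → (4, 'adeedffbabdabehacchd')
  6 → (11, 'babdabehacchd')
  7 → (0, 'bdaaadeedffbabdabehacchd')
  8 → (13, 'bdabehacchd')
  9 → (16, 'behacchd')
  10 → (20, 'cchd')
  11 → (21, 'chd')
  12 → (23, 'd')
  13 → (1, 'daaadeedffbabdabehacchd')
  14 → (14, 'dabehacchd')
  15 → (5, 'deedffbabdabehacchd')
  16 → (8, 'dffbabdabehacchd')
  17 → (7, 'edffbabdabehacchd')
  18 → (6, 'eedffbabdabehacchd')
  19 → (17, 'ehacchd')
  20 → (10, 'fbabdabehacchd')
  21 → (9, 'ffbabdabehacchd')
  22 → (18, 'hacchd')
  23 → (22, 'hd')

SA = [2, 3, 12, 15, 19, 4, 11, 0, 13, 16, 20, 21, 23, 1, 14, 5, 8, 7, 6, 17, 10, 9, 18, 22]
[i] adj suffixes → lcp
  [1] 2/3 → 2 ('aa')
  [2] 3/12 → 1 ('a')
  [3] 12/15 → 2 ('ab')
  [4] 15/19 → 1 ('a')
  [5] 19/4 → 1 ('a')
  [6] 4/11 → 0 ('')
  [7] 11/0 → 1 ('b')
  [8] 0/13 → 3 ('bda')
  [9] 13/16 → 1 ('b')
  [10] 16/20 → 0 ('')
  [11] 20/21 → 1 ('c')
  [12] 21/23 → 0 ('')
  [13] 23/1 → 1 ('d')
  [14] 1/14 → 2 ('da')
  [15] 14/5 → 1 ('d')
  [16] 5/8 → 1 ('d')
  [17] 8/7 → 0 ('')
  [18] 7/6 → 1 ('e')
  [19] 6/17 → 1 ('e')
  [20] 17/10 → 0 ('')
  [21] 10/9 → 1 ('f')
  [22] 9/18 → 0 ('')
  [23] 18/22 → 1 ('h')

n(n+1)/2 = 24·25/2 = 300
Σ LCP = 0 + 2 + 1 + 2 + 1 + 1 + 0 + 1 + 3 + 1 + 0 + 1 + 0 + 1 + 2 + 1 + 1 + 0 + 1 + 1 + 0 + 1 + 0 + 1 = 22
distinct = 300 − 22 = 278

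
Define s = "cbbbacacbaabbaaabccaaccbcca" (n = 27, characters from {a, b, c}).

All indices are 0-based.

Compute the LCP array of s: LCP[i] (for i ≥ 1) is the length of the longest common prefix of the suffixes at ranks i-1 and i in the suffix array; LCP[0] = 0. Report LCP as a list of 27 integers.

[0, 1, 2, 3, 2, 1, 2, 1, 2, 2, 0, 3, 2, 1, 3, 2, 1, 4, 0, 2, 2, 1, 2, 2, 1, 3, 2]

rank | idx | suffix
   0 |  26 | a
   1 |  13 | aaabccaaccbcca
   2 |   9 | aabbaaabccaaccbcca
   3 |  14 | aabccaaccbcca
   4 |  19 | aaccbcca
   5 |  10 | abbaaabccaaccbcca
   6 |  15 | abccaaccbcca
   7 |   4 | acacbaabbaaabccaaccbcca
   8 |   6 | acbaabbaaabccaaccbcca
   9 |  20 | accbcca
  10 |  12 | baaabccaaccbcca
  11 |   8 | baabbaaabccaaccbcca
  12 |   3 | bacacbaabbaaabccaaccbcca
  13 |  11 | bbaaabccaaccbcca
  14 |   2 | bbacacbaabbaaabccaaccbcca
  15 |   1 | bbbacacbaabbaaabccaaccbcca
  16 |  23 | bcca
  17 |  16 | bccaaccbcca
  18 |  25 | ca
  19 |  18 | caaccbcca
  20 |   5 | cacbaabbaaabccaaccbcca
  21 |   7 | cbaabbaaabccaaccbcca
  22 |   0 | cbbbacacbaabbaaabccaaccbcca
  23 |  22 | cbcca
  24 |  24 | cca
  25 |  17 | ccaaccbcca
  26 |  21 | ccbcca

SA = [26, 13, 9, 14, 19, 10, 15, 4, 6, 20, 12, 8, 3, 11, 2, 1, 23, 16, 25, 18, 5, 7, 0, 22, 24, 17, 21]
[i] adj suffixes → lcp
  [1] 26/13 → 1 ('a')
  [2] 13/9 → 2 ('aa')
  [3] 9/14 → 3 ('aab')
  [4] 14/19 → 2 ('aa')
  [5] 19/10 → 1 ('a')
  [6] 10/15 → 2 ('ab')
  [7] 15/4 → 1 ('a')
  [8] 4/6 → 2 ('ac')
  [9] 6/20 → 2 ('ac')
  [10] 20/12 → 0 ('')
  [11] 12/8 → 3 ('baa')
  [12] 8/3 → 2 ('ba')
  [13] 3/11 → 1 ('b')
  [14] 11/2 → 3 ('bba')
  [15] 2/1 → 2 ('bb')
  [16] 1/23 → 1 ('b')
  [17] 23/16 → 4 ('bcca')
  [18] 16/25 → 0 ('')
  [19] 25/18 → 2 ('ca')
  [20] 18/5 → 2 ('ca')
  [21] 5/7 → 1 ('c')
  [22] 7/0 → 2 ('cb')
  [23] 0/22 → 2 ('cb')
  [24] 22/24 → 1 ('c')
  [25] 24/17 → 3 ('cca')
  [26] 17/21 → 2 ('cc')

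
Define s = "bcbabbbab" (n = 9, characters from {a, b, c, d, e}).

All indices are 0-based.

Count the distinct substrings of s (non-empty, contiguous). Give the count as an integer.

rank→(start, suffix):
  0 → (7, 'ab')
  1 → (3, 'abbbab')
  2 → (8, 'b')
  3 → (6, 'bab')
  4 → (2, 'babbbab')
  5 → (5, 'bbab')
  6 → (4, 'bbbab')
  7 → (0, 'bcbabbbab')
  8 → (1, 'cbabbbab')

SA = [7, 3, 8, 6, 2, 5, 4, 0, 1]
i: (SA[i-1],SA[i]) lcp shared
  1: (7,3) 2 'ab'
  2: (3,8) 0 ''
  3: (8,6) 1 'b'
  4: (6,2) 3 'bab'
  5: (2,5) 1 'b'
  6: (5,4) 2 'bb'
  7: (4,0) 1 'b'
  8: (0,1) 0 ''

n(n+1)/2 = 9·10/2 = 45
Σ LCP = 0 + 2 + 0 + 1 + 3 + 1 + 2 + 1 + 0 = 10
distinct = 45 − 10 = 35

35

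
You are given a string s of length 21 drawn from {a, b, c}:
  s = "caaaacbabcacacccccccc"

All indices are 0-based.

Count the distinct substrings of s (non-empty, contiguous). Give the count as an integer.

184

rank | idx | suffix
   0 |   1 | aaaacbabcacacccccccc
   1 |   2 | aaacbabcacacccccccc
   2 |   3 | aacbabcacacccccccc
   3 |   7 | abcacacccccccc
   4 |  10 | acacccccccc
   5 |   4 | acbabcacacccccccc
   6 |  12 | acccccccc
   7 |   6 | babcacacccccccc
   8 |   8 | bcacacccccccc
   9 |  20 | c
  10 |   0 | caaaacbabcacacccccccc
  11 |   9 | cacacccccccc
  12 |  11 | cacccccccc
  13 |   5 | cbabcacacccccccc
  14 |  19 | cc
  15 |  18 | ccc
  16 |  17 | cccc
  17 |  16 | ccccc
  18 |  15 | cccccc
  19 |  14 | ccccccc
  20 |  13 | cccccccc

SA = [1, 2, 3, 7, 10, 4, 12, 6, 8, 20, 0, 9, 11, 5, 19, 18, 17, 16, 15, 14, 13]
i: (SA[i-1],SA[i]) lcp shared
  1: (1,2) 3 'aaa'
  2: (2,3) 2 'aa'
  3: (3,7) 1 'a'
  4: (7,10) 1 'a'
  5: (10,4) 2 'ac'
  6: (4,12) 2 'ac'
  7: (12,6) 0 ''
  8: (6,8) 1 'b'
  9: (8,20) 0 ''
  10: (20,0) 1 'c'
  11: (0,9) 2 'ca'
  12: (9,11) 3 'cac'
  13: (11,5) 1 'c'
  14: (5,19) 1 'c'
  15: (19,18) 2 'cc'
  16: (18,17) 3 'ccc'
  17: (17,16) 4 'cccc'
  18: (16,15) 5 'ccccc'
  19: (15,14) 6 'cccccc'
  20: (14,13) 7 'ccccccc'

n(n+1)/2 = 21·22/2 = 231
Σ LCP = 0 + 3 + 2 + 1 + 1 + 2 + 2 + 0 + 1 + 0 + 1 + 2 + 3 + 1 + 1 + 2 + 3 + 4 + 5 + 6 + 7 = 47
distinct = 231 − 47 = 184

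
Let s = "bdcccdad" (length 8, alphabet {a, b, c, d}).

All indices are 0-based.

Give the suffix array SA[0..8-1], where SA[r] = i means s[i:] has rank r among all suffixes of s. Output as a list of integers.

[6, 0, 2, 3, 4, 7, 5, 1]

sorted suffixes:
  #0 SA[0]=6  'ad'
  #1 SA[1]=0  'bdcccdad'
  #2 SA[2]=2  'cccdad'
  #3 SA[3]=3  'ccdad'
  #4 SA[4]=4  'cdad'
  #5 SA[5]=7  'd'
  #6 SA[6]=5  'dad'
  #7 SA[7]=1  'dcccdad'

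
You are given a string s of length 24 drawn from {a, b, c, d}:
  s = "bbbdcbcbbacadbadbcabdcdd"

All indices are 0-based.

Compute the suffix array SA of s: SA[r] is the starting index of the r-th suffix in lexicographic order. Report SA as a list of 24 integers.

sorted suffixes:
  #0 SA[0]=18  'abdcdd'
  #1 SA[1]=9  'acadbadbcabdcdd'
  #2 SA[2]=11  'adbadbcabdcdd'
  #3 SA[3]=14  'adbcabdcdd'
  #4 SA[4]=8  'bacadbadbcabdcdd'
  #5 SA[5]=13  'badbcabdcdd'
  #6 SA[6]=7  'bbacadbadbcabdcdd'
  #7 SA[7]=0  'bbbdcbcbbacadbadbcabdcdd'
  #8 SA[8]=1  'bbdcbcbbacadbadbcabdcdd'
  #9 SA[9]=16  'bcabdcdd'
  #10 SA[10]=5  'bcbbacadbadbcabdcdd'
  #11 SA[11]=2  'bdcbcbbacadbadbcabdcdd'
  #12 SA[12]=19  'bdcdd'
  #13 SA[13]=17  'cabdcdd'
  #14 SA[14]=10  'cadbadbcabdcdd'
  #15 SA[15]=6  'cbbacadbadbcabdcdd'
  #16 SA[16]=4  'cbcbbacadbadbcabdcdd'
  #17 SA[17]=21  'cdd'
  #18 SA[18]=23  'd'
  #19 SA[19]=12  'dbadbcabdcdd'
  #20 SA[20]=15  'dbcabdcdd'
  #21 SA[21]=3  'dcbcbbacadbadbcabdcdd'
  #22 SA[22]=20  'dcdd'
  #23 SA[23]=22  'dd'

[18, 9, 11, 14, 8, 13, 7, 0, 1, 16, 5, 2, 19, 17, 10, 6, 4, 21, 23, 12, 15, 3, 20, 22]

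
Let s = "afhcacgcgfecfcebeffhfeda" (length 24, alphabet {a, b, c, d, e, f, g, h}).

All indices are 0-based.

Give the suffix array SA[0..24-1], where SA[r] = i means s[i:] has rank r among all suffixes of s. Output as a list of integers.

[23, 4, 0, 15, 3, 13, 11, 5, 7, 22, 14, 10, 21, 16, 12, 9, 20, 17, 1, 18, 6, 8, 2, 19]

rank→(start, suffix):
  0 → (23, 'a')
  1 → (4, 'acgcgfecfcebeffhfeda')
  2 → (0, 'afhcacgcgfecfcebeffhfeda')
  3 → (15, 'beffhfeda')
  4 → (3, 'cacgcgfecfcebeffhfeda')
  5 → (13, 'cebeffhfeda')
  6 → (11, 'cfcebeffhfeda')
  7 → (5, 'cgcgfecfcebeffhfeda')
  8 → (7, 'cgfecfcebeffhfeda')
  9 → (22, 'da')
  10 → (14, 'ebeffhfeda')
  11 → (10, 'ecfcebeffhfeda')
  12 → (21, 'eda')
  13 → (16, 'effhfeda')
  14 → (12, 'fcebeffhfeda')
  15 → (9, 'fecfcebeffhfeda')
  16 → (20, 'feda')
  17 → (17, 'ffhfeda')
  18 → (1, 'fhcacgcgfecfcebeffhfeda')
  19 → (18, 'fhfeda')
  20 → (6, 'gcgfecfcebeffhfeda')
  21 → (8, 'gfecfcebeffhfeda')
  22 → (2, 'hcacgcgfecfcebeffhfeda')
  23 → (19, 'hfeda')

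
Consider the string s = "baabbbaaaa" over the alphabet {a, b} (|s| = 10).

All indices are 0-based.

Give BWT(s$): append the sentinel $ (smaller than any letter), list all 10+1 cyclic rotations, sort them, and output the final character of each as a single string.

rank  rotation     last
    0  $baabbbaaaa  a
    1  a$baabbbaaa  a
    2  aa$baabbbaa  a
    3  aaa$baabbba  a
    4  aaaa$baabbb  b
    5  aabbbaaaa$b  b
    6  abbbaaaa$ba  a
    7  baaaa$baabb  b
    8  baabbbaaaa$  $
    9  bbaaaa$baab  b
   10  bbbaaaa$baa  a

aaaabbab$ba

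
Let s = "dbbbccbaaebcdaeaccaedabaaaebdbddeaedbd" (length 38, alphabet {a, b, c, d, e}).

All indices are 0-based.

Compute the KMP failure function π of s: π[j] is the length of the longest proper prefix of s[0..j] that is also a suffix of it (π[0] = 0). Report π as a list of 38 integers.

[0, 0, 0, 0, 0, 0, 0, 0, 0, 0, 0, 0, 1, 0, 0, 0, 0, 0, 0, 0, 1, 0, 0, 0, 0, 0, 0, 0, 1, 2, 1, 1, 0, 0, 0, 1, 2, 1]

π[0] = 0
j=1 s[j]='b': π[1]=0 (border '')
j=2 s[j]='b': π[2]=0 (border '')
j=3 s[j]='b': π[3]=0 (border '')
j=4 s[j]='c': π[4]=0 (border '')
j=5 s[j]='c': π[5]=0 (border '')
j=6 s[j]='b': π[6]=0 (border '')
j=7 s[j]='a': π[7]=0 (border '')
j=8 s[j]='a': π[8]=0 (border '')
j=9 s[j]='e': π[9]=0 (border '')
j=10 s[j]='b': π[10]=0 (border '')
j=11 s[j]='c': π[11]=0 (border '')
j=12 s[j]='d': π[12]=1 (border 'd')
j=13 s[j]='a': k: 1→0; π[13]=0 (border '')
j=14 s[j]='e': π[14]=0 (border '')
j=15 s[j]='a': π[15]=0 (border '')
j=16 s[j]='c': π[16]=0 (border '')
j=17 s[j]='c': π[17]=0 (border '')
j=18 s[j]='a': π[18]=0 (border '')
j=19 s[j]='e': π[19]=0 (border '')
j=20 s[j]='d': π[20]=1 (border 'd')
j=21 s[j]='a': k: 1→0; π[21]=0 (border '')
j=22 s[j]='b': π[22]=0 (border '')
j=23 s[j]='a': π[23]=0 (border '')
j=24 s[j]='a': π[24]=0 (border '')
j=25 s[j]='a': π[25]=0 (border '')
j=26 s[j]='e': π[26]=0 (border '')
j=27 s[j]='b': π[27]=0 (border '')
j=28 s[j]='d': π[28]=1 (border 'd')
j=29 s[j]='b': π[29]=2 (border 'db')
j=30 s[j]='d': k: 2→0; π[30]=1 (border 'd')
j=31 s[j]='d': k: 1→0; π[31]=1 (border 'd')
j=32 s[j]='e': k: 1→0; π[32]=0 (border '')
j=33 s[j]='a': π[33]=0 (border '')
j=34 s[j]='e': π[34]=0 (border '')
j=35 s[j]='d': π[35]=1 (border 'd')
j=36 s[j]='b': π[36]=2 (border 'db')
j=37 s[j]='d': k: 2→0; π[37]=1 (border 'd')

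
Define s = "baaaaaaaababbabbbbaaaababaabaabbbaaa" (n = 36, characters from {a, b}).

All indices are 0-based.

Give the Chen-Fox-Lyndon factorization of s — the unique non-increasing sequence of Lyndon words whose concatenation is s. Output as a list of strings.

emit factor 1: 'b' (i=0, period=1)
emit factor 2: 'aaaaaaaababbabbbbaaaababaabaabbb' (i=1, period=32)
emit factor 3: 'a' (i=33, period=1)
emit factor 4: 'a' (i=34, period=1)
emit factor 5: 'a' (i=35, period=1)

["b", "aaaaaaaababbabbbbaaaababaabaabbb", "a", "a", "a"]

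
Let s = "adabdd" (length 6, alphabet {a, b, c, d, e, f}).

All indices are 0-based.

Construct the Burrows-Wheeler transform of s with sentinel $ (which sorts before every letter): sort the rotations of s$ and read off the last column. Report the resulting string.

dd$adab

rank  rotation last
    0  $adabdd  d
    1  abdd$ad  d
    2  adabdd$  $
    3  bdd$ada  a
    4  d$adabd  d
    5  dabdd$a  a
    6  dd$adab  b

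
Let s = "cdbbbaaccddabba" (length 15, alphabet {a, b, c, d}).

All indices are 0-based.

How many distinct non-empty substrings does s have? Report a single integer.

rank | idx | suffix
   0 |  14 | a
   1 |   5 | aaccddabba
   2 |  11 | abba
   3 |   6 | accddabba
   4 |  13 | ba
   5 |   4 | baaccddabba
   6 |  12 | bba
   7 |   3 | bbaaccddabba
   8 |   2 | bbbaaccddabba
   9 |   7 | ccddabba
  10 |   0 | cdbbbaaccddabba
  11 |   8 | cddabba
  12 |  10 | dabba
  13 |   1 | dbbbaaccddabba
  14 |   9 | ddabba

SA = [14, 5, 11, 6, 13, 4, 12, 3, 2, 7, 0, 8, 10, 1, 9]
rank  pair      lcp
   1  s[14:],s[5:]  1  'a'
   2  s[5:],s[11:]  1  'a'
   3  s[11:],s[6:]  1  'a'
   4  s[6:],s[13:]  0  ''
   5  s[13:],s[4:]  2  'ba'
   6  s[4:],s[12:]  1  'b'
   7  s[12:],s[3:]  3  'bba'
   8  s[3:],s[2:]  2  'bb'
   9  s[2:],s[7:]  0  ''
  10  s[7:],s[0:]  1  'c'
  11  s[0:],s[8:]  2  'cd'
  12  s[8:],s[10:]  0  ''
  13  s[10:],s[1:]  1  'd'
  14  s[1:],s[9:]  1  'd'

n(n+1)/2 = 15·16/2 = 120
Σ LCP = 0 + 1 + 1 + 1 + 0 + 2 + 1 + 3 + 2 + 0 + 1 + 2 + 0 + 1 + 1 = 16
distinct = 120 − 16 = 104

104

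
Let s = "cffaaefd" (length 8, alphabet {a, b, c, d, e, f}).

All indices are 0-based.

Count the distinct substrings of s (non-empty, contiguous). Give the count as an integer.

sorted suffixes:
  #0 SA[0]=3  'aaefd'
  #1 SA[1]=4  'aefd'
  #2 SA[2]=0  'cffaaefd'
  #3 SA[3]=7  'd'
  #4 SA[4]=5  'efd'
  #5 SA[5]=2  'faaefd'
  #6 SA[6]=6  'fd'
  #7 SA[7]=1  'ffaaefd'

SA = [3, 4, 0, 7, 5, 2, 6, 1]
rank  pair      lcp
   1  s[3:],s[4:]  1  'a'
   2  s[4:],s[0:]  0  ''
   3  s[0:],s[7:]  0  ''
   4  s[7:],s[5:]  0  ''
   5  s[5:],s[2:]  0  ''
   6  s[2:],s[6:]  1  'f'
   7  s[6:],s[1:]  1  'f'

n(n+1)/2 = 8·9/2 = 36
Σ LCP = 0 + 1 + 0 + 0 + 0 + 0 + 1 + 1 = 3
distinct = 36 − 3 = 33

33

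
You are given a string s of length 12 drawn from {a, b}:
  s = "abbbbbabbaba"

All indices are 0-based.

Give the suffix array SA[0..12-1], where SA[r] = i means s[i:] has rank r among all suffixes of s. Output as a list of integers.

sorted suffixes:
  #0 SA[0]=11  'a'
  #1 SA[1]=9  'aba'
  #2 SA[2]=6  'abbaba'
  #3 SA[3]=0  'abbbbbabbaba'
  #4 SA[4]=10  'ba'
  #5 SA[5]=8  'baba'
  #6 SA[6]=5  'babbaba'
  #7 SA[7]=7  'bbaba'
  #8 SA[8]=4  'bbabbaba'
  #9 SA[9]=3  'bbbabbaba'
  #10 SA[10]=2  'bbbbabbaba'
  #11 SA[11]=1  'bbbbbabbaba'

[11, 9, 6, 0, 10, 8, 5, 7, 4, 3, 2, 1]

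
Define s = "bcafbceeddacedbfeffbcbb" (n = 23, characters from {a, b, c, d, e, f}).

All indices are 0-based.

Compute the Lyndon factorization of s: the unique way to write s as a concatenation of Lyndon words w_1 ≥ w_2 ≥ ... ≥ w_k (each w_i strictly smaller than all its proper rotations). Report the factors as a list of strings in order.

["bc", "afbceedd", "acedbfeffbcbb"]

emit factor 1: 'bc' (i=0, period=2)
emit factor 2: 'afbceedd' (i=2, period=8)
emit factor 3: 'acedbfeffbcbb' (i=10, period=13)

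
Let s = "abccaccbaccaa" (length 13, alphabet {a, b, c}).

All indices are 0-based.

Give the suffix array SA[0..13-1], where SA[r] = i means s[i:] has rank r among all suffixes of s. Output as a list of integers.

sorted suffixes:
  #0 SA[0]=12  'a'
  #1 SA[1]=11  'aa'
  #2 SA[2]=0  'abccaccbaccaa'
  #3 SA[3]=8  'accaa'
  #4 SA[4]=4  'accbaccaa'
  #5 SA[5]=7  'baccaa'
  #6 SA[6]=1  'bccaccbaccaa'
  #7 SA[7]=10  'caa'
  #8 SA[8]=3  'caccbaccaa'
  #9 SA[9]=6  'cbaccaa'
  #10 SA[10]=9  'ccaa'
  #11 SA[11]=2  'ccaccbaccaa'
  #12 SA[12]=5  'ccbaccaa'

[12, 11, 0, 8, 4, 7, 1, 10, 3, 6, 9, 2, 5]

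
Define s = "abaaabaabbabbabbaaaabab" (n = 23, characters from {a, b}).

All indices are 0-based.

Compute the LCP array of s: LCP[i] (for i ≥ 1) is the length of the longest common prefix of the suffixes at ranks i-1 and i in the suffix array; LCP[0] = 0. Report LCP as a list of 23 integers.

[0, 3, 5, 2, 4, 3, 1, 2, 4, 3, 2, 4, 7, 0, 1, 4, 3, 2, 3, 5, 1, 3, 6]

rank→(start, suffix):
  0 → (16, 'aaaabab')
  1 → (2, 'aaabaabbabbabbaaaabab')
  2 → (17, 'aaabab')
  3 → (3, 'aabaabbabbabbaaaabab')
  4 → (18, 'aabab')
  5 → (6, 'aabbabbabbaaaabab')
  6 → (21, 'ab')
  7 → (0, 'abaaabaabbabbabbaaaabab')
  8 → (4, 'abaabbabbabbaaaabab')
  9 → (19, 'abab')
  10 → (13, 'abbaaaabab')
  11 → (10, 'abbabbaaaabab')
  12 → (7, 'abbabbabbaaaabab')
  13 → (22, 'b')
  14 → (15, 'baaaabab')
  15 → (1, 'baaabaabbabbabbaaaabab')
  16 → (5, 'baabbabbabbaaaabab')
  17 → (20, 'bab')
  18 → (12, 'babbaaaabab')
  19 → (9, 'babbabbaaaabab')
  20 → (14, 'bbaaaabab')
  21 → (11, 'bbabbaaaabab')
  22 → (8, 'bbabbabbaaaabab')

SA = [16, 2, 17, 3, 18, 6, 21, 0, 4, 19, 13, 10, 7, 22, 15, 1, 5, 20, 12, 9, 14, 11, 8]
[i] adj suffixes → lcp
  [1] 16/2 → 3 ('aaa')
  [2] 2/17 → 5 ('aaaba')
  [3] 17/3 → 2 ('aa')
  [4] 3/18 → 4 ('aaba')
  [5] 18/6 → 3 ('aab')
  [6] 6/21 → 1 ('a')
  [7] 21/0 → 2 ('ab')
  [8] 0/4 → 4 ('abaa')
  [9] 4/19 → 3 ('aba')
  [10] 19/13 → 2 ('ab')
  [11] 13/10 → 4 ('abba')
  [12] 10/7 → 7 ('abbabba')
  [13] 7/22 → 0 ('')
  [14] 22/15 → 1 ('b')
  [15] 15/1 → 4 ('baaa')
  [16] 1/5 → 3 ('baa')
  [17] 5/20 → 2 ('ba')
  [18] 20/12 → 3 ('bab')
  [19] 12/9 → 5 ('babba')
  [20] 9/14 → 1 ('b')
  [21] 14/11 → 3 ('bba')
  [22] 11/8 → 6 ('bbabba')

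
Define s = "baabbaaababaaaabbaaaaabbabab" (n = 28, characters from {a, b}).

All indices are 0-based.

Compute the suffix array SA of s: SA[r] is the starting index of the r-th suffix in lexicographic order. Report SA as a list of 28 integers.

rank | idx | suffix
   0 |  17 | aaaaabbabab
   1 |  11 | aaaabbaaaaabbabab
   2 |  18 | aaaabbabab
   3 |   5 | aaababaaaabbaaaaabbabab
   4 |  12 | aaabbaaaaabbabab
   5 |  19 | aaabbabab
   6 |   6 | aababaaaabbaaaaabbabab
   7 |  13 | aabbaaaaabbabab
   8 |   1 | aabbaaababaaaabbaaaaabbabab
   9 |  20 | aabbabab
  10 |  26 | ab
  11 |   9 | abaaaabbaaaaabbabab
  12 |  24 | abab
  13 |   7 | ababaaaabbaaaaabbabab
  14 |  14 | abbaaaaabbabab
  15 |   2 | abbaaababaaaabbaaaaabbabab
  16 |  21 | abbabab
  17 |  27 | b
  18 |  16 | baaaaabbabab
  19 |  10 | baaaabbaaaaabbabab
  20 |   4 | baaababaaaabbaaaaabbabab
  21 |   0 | baabbaaababaaaabbaaaaabbabab
  22 |  25 | bab
  23 |   8 | babaaaabbaaaaabbabab
  24 |  23 | babab
  25 |  15 | bbaaaaabbabab
  26 |   3 | bbaaababaaaabbaaaaabbabab
  27 |  22 | bbabab

[17, 11, 18, 5, 12, 19, 6, 13, 1, 20, 26, 9, 24, 7, 14, 2, 21, 27, 16, 10, 4, 0, 25, 8, 23, 15, 3, 22]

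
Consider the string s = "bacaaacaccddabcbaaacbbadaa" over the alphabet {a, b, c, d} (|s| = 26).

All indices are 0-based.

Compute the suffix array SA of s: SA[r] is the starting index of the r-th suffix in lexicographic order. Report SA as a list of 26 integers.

[25, 24, 3, 16, 4, 17, 12, 1, 5, 18, 7, 22, 15, 0, 21, 20, 13, 2, 6, 14, 19, 8, 9, 23, 11, 10]

rank | idx | suffix
   0 |  25 | a
   1 |  24 | aa
   2 |   3 | aaacaccddabcbaaacbbadaa
   3 |  16 | aaacbbadaa
   4 |   4 | aacaccddabcbaaacbbadaa
   5 |  17 | aacbbadaa
   6 |  12 | abcbaaacbbadaa
   7 |   1 | acaaacaccddabcbaaacbbadaa
   8 |   5 | acaccddabcbaaacbbadaa
   9 |  18 | acbbadaa
  10 |   7 | accddabcbaaacbbadaa
  11 |  22 | adaa
  12 |  15 | baaacbbadaa
  13 |   0 | bacaaacaccddabcbaaacbbadaa
  14 |  21 | badaa
  15 |  20 | bbadaa
  16 |  13 | bcbaaacbbadaa
  17 |   2 | caaacaccddabcbaaacbbadaa
  18 |   6 | caccddabcbaaacbbadaa
  19 |  14 | cbaaacbbadaa
  20 |  19 | cbbadaa
  21 |   8 | ccddabcbaaacbbadaa
  22 |   9 | cddabcbaaacbbadaa
  23 |  23 | daa
  24 |  11 | dabcbaaacbbadaa
  25 |  10 | ddabcbaaacbbadaa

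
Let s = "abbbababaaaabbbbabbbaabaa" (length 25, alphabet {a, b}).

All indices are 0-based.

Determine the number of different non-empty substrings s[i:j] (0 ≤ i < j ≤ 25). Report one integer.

rank→(start, suffix):
  0 → (24, 'a')
  1 → (23, 'aa')
  2 → (8, 'aaaabbbbabbbaabaa')
  3 → (9, 'aaabbbbabbbaabaa')
  4 → (20, 'aabaa')
  5 → (10, 'aabbbbabbbaabaa')
  6 → (21, 'abaa')
  7 → (6, 'abaaaabbbbabbbaabaa')
  8 → (4, 'ababaaaabbbbabbbaabaa')
  9 → (16, 'abbbaabaa')
  10 → (0, 'abbbababaaaabbbbabbbaabaa')
  11 → (11, 'abbbbabbbaabaa')
  12 → (22, 'baa')
  13 → (7, 'baaaabbbbabbbaabaa')
  14 → (19, 'baabaa')
  15 → (5, 'babaaaabbbbabbbaabaa')
  16 → (3, 'bababaaaabbbbabbbaabaa')
  17 → (15, 'babbbaabaa')
  18 → (18, 'bbaabaa')
  19 → (2, 'bbababaaaabbbbabbbaabaa')
  20 → (14, 'bbabbbaabaa')
  21 → (17, 'bbbaabaa')
  22 → (1, 'bbbababaaaabbbbabbbaabaa')
  23 → (13, 'bbbabbbaabaa')
  24 → (12, 'bbbbabbbaabaa')

SA = [24, 23, 8, 9, 20, 10, 21, 6, 4, 16, 0, 11, 22, 7, 19, 5, 3, 15, 18, 2, 14, 17, 1, 13, 12]
i: (SA[i-1],SA[i]) lcp shared
  1: (24,23) 1 'a'
  2: (23,8) 2 'aa'
  3: (8,9) 3 'aaa'
  4: (9,20) 2 'aa'
  5: (20,10) 3 'aab'
  6: (10,21) 1 'a'
  7: (21,6) 4 'abaa'
  8: (6,4) 3 'aba'
  9: (4,16) 2 'ab'
  10: (16,0) 5 'abbba'
  11: (0,11) 4 'abbb'
  12: (11,22) 0 ''
  13: (22,7) 3 'baa'
  14: (7,19) 3 'baa'
  15: (19,5) 2 'ba'
  16: (5,3) 4 'baba'
  17: (3,15) 3 'bab'
  18: (15,18) 1 'b'
  19: (18,2) 3 'bba'
  20: (2,14) 4 'bbab'
  21: (14,17) 2 'bb'
  22: (17,1) 4 'bbba'
  23: (1,13) 5 'bbbab'
  24: (13,12) 3 'bbb'

n(n+1)/2 = 25·26/2 = 325
Σ LCP = 0 + 1 + 2 + 3 + 2 + 3 + 1 + 4 + 3 + 2 + 5 + 4 + 0 + 3 + 3 + 2 + 4 + 3 + 1 + 3 + 4 + 2 + 4 + 5 + 3 = 67
distinct = 325 − 67 = 258

258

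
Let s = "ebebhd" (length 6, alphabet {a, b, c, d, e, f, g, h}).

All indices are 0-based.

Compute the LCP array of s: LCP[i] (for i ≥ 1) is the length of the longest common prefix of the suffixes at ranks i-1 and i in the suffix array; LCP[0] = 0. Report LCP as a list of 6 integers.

[0, 1, 0, 0, 2, 0]

rank→(start, suffix):
  0 → (1, 'bebhd')
  1 → (3, 'bhd')
  2 → (5, 'd')
  3 → (0, 'ebebhd')
  4 → (2, 'ebhd')
  5 → (4, 'hd')

SA = [1, 3, 5, 0, 2, 4]
[i] adj suffixes → lcp
  [1] 1/3 → 1 ('b')
  [2] 3/5 → 0 ('')
  [3] 5/0 → 0 ('')
  [4] 0/2 → 2 ('eb')
  [5] 2/4 → 0 ('')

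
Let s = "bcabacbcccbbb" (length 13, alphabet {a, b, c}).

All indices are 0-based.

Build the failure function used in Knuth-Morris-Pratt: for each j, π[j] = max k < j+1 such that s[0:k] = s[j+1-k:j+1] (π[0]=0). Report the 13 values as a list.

π[0] = 0
j=1 s[j]='c': π[1]=0 (border '')
j=2 s[j]='a': π[2]=0 (border '')
j=3 s[j]='b': π[3]=1 (border 'b')
j=4 s[j]='a': k: 1→0; π[4]=0 (border '')
j=5 s[j]='c': π[5]=0 (border '')
j=6 s[j]='b': π[6]=1 (border 'b')
j=7 s[j]='c': π[7]=2 (border 'bc')
j=8 s[j]='c': k: 2→0; π[8]=0 (border '')
j=9 s[j]='c': π[9]=0 (border '')
j=10 s[j]='b': π[10]=1 (border 'b')
j=11 s[j]='b': k: 1→0; π[11]=1 (border 'b')
j=12 s[j]='b': k: 1→0; π[12]=1 (border 'b')

[0, 0, 0, 1, 0, 0, 1, 2, 0, 0, 1, 1, 1]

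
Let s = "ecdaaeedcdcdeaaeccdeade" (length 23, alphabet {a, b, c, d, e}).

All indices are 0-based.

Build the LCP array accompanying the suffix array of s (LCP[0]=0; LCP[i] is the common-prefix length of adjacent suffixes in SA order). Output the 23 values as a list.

rank | idx | suffix
   0 |  13 | aaeccdeade
   1 |   3 | aaeedcdcdeaaeccdeade
   2 |  20 | ade
   3 |  14 | aeccdeade
   4 |   4 | aeedcdcdeaaeccdeade
   5 |  16 | ccdeade
   6 |   1 | cdaaeedcdcdeaaeccdeade
   7 |   8 | cdcdeaaeccdeade
   8 |  10 | cdeaaeccdeade
   9 |  17 | cdeade
  10 |   2 | daaeedcdcdeaaeccdeade
  11 |   7 | dcdcdeaaeccdeade
  12 |   9 | dcdeaaeccdeade
  13 |  21 | de
  14 |  11 | deaaeccdeade
  15 |  18 | deade
  16 |  22 | e
  17 |  12 | eaaeccdeade
  18 |  19 | eade
  19 |  15 | eccdeade
  20 |   0 | ecdaaeedcdcdeaaeccdeade
  21 |   6 | edcdcdeaaeccdeade
  22 |   5 | eedcdcdeaaeccdeade

SA = [13, 3, 20, 14, 4, 16, 1, 8, 10, 17, 2, 7, 9, 21, 11, 18, 22, 12, 19, 15, 0, 6, 5]
[i] adj suffixes → lcp
  [1] 13/3 → 3 ('aae')
  [2] 3/20 → 1 ('a')
  [3] 20/14 → 1 ('a')
  [4] 14/4 → 2 ('ae')
  [5] 4/16 → 0 ('')
  [6] 16/1 → 1 ('c')
  [7] 1/8 → 2 ('cd')
  [8] 8/10 → 2 ('cd')
  [9] 10/17 → 4 ('cdea')
  [10] 17/2 → 0 ('')
  [11] 2/7 → 1 ('d')
  [12] 7/9 → 3 ('dcd')
  [13] 9/21 → 1 ('d')
  [14] 21/11 → 2 ('de')
  [15] 11/18 → 3 ('dea')
  [16] 18/22 → 0 ('')
  [17] 22/12 → 1 ('e')
  [18] 12/19 → 2 ('ea')
  [19] 19/15 → 1 ('e')
  [20] 15/0 → 2 ('ec')
  [21] 0/6 → 1 ('e')
  [22] 6/5 → 1 ('e')

[0, 3, 1, 1, 2, 0, 1, 2, 2, 4, 0, 1, 3, 1, 2, 3, 0, 1, 2, 1, 2, 1, 1]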